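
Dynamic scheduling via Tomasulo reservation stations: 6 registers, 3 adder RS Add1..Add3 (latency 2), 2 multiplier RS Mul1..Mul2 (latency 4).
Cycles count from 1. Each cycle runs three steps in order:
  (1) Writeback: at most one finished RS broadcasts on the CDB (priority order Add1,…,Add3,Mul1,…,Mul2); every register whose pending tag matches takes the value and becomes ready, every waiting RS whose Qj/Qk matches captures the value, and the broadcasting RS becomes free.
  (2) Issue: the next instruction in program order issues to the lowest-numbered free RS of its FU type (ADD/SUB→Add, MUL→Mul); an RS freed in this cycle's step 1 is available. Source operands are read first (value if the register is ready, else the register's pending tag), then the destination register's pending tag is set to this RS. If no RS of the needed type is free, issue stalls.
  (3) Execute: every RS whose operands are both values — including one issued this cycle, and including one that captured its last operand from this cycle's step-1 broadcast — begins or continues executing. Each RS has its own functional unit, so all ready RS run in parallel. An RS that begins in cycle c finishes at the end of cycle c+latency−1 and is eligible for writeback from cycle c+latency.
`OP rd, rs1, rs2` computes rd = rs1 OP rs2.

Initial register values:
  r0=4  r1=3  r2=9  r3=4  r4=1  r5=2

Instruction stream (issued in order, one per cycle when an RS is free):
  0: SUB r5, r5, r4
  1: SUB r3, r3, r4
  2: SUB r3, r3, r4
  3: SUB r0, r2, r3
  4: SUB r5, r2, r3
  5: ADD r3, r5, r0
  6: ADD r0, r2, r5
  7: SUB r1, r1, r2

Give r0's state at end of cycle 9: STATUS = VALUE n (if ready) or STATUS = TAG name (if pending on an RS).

STATUS = TAG Add2

c1: issue SUB r5<-Add1 | r0:4,r1:3,r2:9,r3:4,r4:1,r5:Add1
c2: issue SUB r3<-Add2 | r0:4,r1:3,r2:9,r3:Add2,r4:1,r5:Add1
c3: CDB Add1=1; issue SUB r3<-Add1 | r0:4,r1:3,r2:9,r3:Add1,r4:1,r5:1
c4: CDB Add2=3; issue SUB r0<-Add2 | r0:Add2,r1:3,r2:9,r3:Add1,r4:1,r5:1
c5: issue SUB r5<-Add3 | r0:Add2,r1:3,r2:9,r3:Add1,r4:1,r5:Add3
c6: CDB Add1=2; issue ADD r3<-Add1 | r0:Add2,r1:3,r2:9,r3:Add1,r4:1,r5:Add3
c7: stall | r0:Add2,r1:3,r2:9,r3:Add1,r4:1,r5:Add3
c8: CDB Add2=7; issue ADD r0<-Add2 | r0:Add2,r1:3,r2:9,r3:Add1,r4:1,r5:Add3
c9: CDB Add3=7; issue SUB r1<-Add3 | r0:Add2,r1:Add3,r2:9,r3:Add1,r4:1,r5:7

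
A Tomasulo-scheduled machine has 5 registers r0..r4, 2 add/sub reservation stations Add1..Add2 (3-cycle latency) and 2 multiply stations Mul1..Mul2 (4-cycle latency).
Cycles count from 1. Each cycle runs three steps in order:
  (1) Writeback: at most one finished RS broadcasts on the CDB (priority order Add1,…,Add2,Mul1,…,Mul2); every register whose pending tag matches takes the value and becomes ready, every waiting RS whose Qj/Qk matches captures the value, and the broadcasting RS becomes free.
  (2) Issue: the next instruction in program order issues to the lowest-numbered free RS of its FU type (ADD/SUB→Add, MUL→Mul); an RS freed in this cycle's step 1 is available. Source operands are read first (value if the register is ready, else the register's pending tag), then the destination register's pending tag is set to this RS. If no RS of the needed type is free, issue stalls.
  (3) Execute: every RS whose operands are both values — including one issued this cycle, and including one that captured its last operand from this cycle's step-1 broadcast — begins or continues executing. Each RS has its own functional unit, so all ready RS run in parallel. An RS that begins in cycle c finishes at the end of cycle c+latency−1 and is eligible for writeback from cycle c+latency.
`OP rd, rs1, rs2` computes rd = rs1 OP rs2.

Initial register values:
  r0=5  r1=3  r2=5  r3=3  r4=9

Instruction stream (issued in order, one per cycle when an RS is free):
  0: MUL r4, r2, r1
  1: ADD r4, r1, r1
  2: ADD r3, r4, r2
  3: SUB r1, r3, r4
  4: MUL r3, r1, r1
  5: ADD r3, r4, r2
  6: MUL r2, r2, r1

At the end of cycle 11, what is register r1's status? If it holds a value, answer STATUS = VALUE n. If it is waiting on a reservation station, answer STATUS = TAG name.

STATUS = VALUE 5

c1: issue MUL r4<-Mul1 | r0:5,r1:3,r2:5,r3:3,r4:Mul1
c2: issue ADD r4<-Add1 | r0:5,r1:3,r2:5,r3:3,r4:Add1
c3: issue ADD r3<-Add2 | r0:5,r1:3,r2:5,r3:Add2,r4:Add1
c4: stall | r0:5,r1:3,r2:5,r3:Add2,r4:Add1
c5: CDB Add1=6; issue SUB r1<-Add1 | r0:5,r1:Add1,r2:5,r3:Add2,r4:6
c6: CDB Mul1=15; issue MUL r3<-Mul1 | r0:5,r1:Add1,r2:5,r3:Mul1,r4:6
c7: stall | r0:5,r1:Add1,r2:5,r3:Mul1,r4:6
c8: CDB Add2=11; issue ADD r3<-Add2 | r0:5,r1:Add1,r2:5,r3:Add2,r4:6
c9: issue MUL r2<-Mul2 | r0:5,r1:Add1,r2:Mul2,r3:Add2,r4:6
c10: - | r0:5,r1:Add1,r2:Mul2,r3:Add2,r4:6
c11: CDB Add1=5 | r0:5,r1:5,r2:Mul2,r3:Add2,r4:6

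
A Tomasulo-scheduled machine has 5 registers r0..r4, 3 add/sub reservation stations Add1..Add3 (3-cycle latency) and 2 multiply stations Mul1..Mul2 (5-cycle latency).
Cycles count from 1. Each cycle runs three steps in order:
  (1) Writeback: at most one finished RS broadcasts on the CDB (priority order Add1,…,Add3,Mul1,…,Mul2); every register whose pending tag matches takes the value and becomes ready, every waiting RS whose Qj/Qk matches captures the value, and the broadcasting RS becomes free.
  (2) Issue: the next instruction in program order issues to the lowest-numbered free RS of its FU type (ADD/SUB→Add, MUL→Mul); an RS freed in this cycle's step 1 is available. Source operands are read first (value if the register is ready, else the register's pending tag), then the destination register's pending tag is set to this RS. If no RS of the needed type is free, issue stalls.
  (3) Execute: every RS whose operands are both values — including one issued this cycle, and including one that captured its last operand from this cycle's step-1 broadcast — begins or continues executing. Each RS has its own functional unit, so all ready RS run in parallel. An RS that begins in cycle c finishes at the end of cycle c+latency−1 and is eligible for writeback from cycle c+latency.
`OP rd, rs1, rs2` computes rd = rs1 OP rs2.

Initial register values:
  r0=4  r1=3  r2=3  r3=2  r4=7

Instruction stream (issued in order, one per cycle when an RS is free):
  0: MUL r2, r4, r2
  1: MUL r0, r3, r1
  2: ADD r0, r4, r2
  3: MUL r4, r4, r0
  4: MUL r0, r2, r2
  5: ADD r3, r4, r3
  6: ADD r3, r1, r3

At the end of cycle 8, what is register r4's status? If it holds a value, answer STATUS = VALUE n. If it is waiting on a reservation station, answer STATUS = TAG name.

STATUS = TAG Mul1

cycle 1: issue MUL r2<-Mul1 // r0:4,r1:3,r2:Mul1,r3:2,r4:7
cycle 2: issue MUL r0<-Mul2 // r0:Mul2,r1:3,r2:Mul1,r3:2,r4:7
cycle 3: issue ADD r0<-Add1 // r0:Add1,r1:3,r2:Mul1,r3:2,r4:7
cycle 4: stall // r0:Add1,r1:3,r2:Mul1,r3:2,r4:7
cycle 5: stall // r0:Add1,r1:3,r2:Mul1,r3:2,r4:7
cycle 6: CDB Mul1=21; issue MUL r4<-Mul1 // r0:Add1,r1:3,r2:21,r3:2,r4:Mul1
cycle 7: CDB Mul2=6; issue MUL r0<-Mul2 // r0:Mul2,r1:3,r2:21,r3:2,r4:Mul1
cycle 8: issue ADD r3<-Add2 // r0:Mul2,r1:3,r2:21,r3:Add2,r4:Mul1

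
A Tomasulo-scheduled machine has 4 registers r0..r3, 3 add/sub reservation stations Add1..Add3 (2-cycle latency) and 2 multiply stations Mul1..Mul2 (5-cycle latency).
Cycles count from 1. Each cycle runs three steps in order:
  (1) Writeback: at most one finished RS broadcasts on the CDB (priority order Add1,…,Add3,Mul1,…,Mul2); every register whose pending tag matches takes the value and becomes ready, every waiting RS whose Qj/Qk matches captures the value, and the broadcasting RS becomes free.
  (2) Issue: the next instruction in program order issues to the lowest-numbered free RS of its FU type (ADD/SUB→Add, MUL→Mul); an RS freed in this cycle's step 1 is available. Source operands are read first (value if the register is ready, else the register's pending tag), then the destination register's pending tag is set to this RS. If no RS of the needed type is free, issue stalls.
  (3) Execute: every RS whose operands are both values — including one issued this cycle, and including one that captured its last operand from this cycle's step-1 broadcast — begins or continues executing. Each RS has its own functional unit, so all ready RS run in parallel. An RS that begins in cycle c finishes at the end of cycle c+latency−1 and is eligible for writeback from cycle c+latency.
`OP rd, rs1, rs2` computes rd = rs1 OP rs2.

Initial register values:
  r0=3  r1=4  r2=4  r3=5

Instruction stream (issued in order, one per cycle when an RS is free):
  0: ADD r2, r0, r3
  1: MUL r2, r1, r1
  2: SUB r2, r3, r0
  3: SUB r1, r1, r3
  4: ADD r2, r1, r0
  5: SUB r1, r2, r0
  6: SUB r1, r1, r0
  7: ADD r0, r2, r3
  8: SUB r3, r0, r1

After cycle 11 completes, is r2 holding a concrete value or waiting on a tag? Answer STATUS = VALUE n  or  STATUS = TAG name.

cycle 1: issue ADD r2<-Add1 // r0:3,r1:4,r2:Add1,r3:5
cycle 2: issue MUL r2<-Mul1 // r0:3,r1:4,r2:Mul1,r3:5
cycle 3: CDB Add1=8; issue SUB r2<-Add1 // r0:3,r1:4,r2:Add1,r3:5
cycle 4: issue SUB r1<-Add2 // r0:3,r1:Add2,r2:Add1,r3:5
cycle 5: CDB Add1=2; issue ADD r2<-Add1 // r0:3,r1:Add2,r2:Add1,r3:5
cycle 6: CDB Add2=-1; issue SUB r1<-Add2 // r0:3,r1:Add2,r2:Add1,r3:5
cycle 7: CDB Mul1=16; issue SUB r1<-Add3 // r0:3,r1:Add3,r2:Add1,r3:5
cycle 8: CDB Add1=2; issue ADD r0<-Add1 // r0:Add1,r1:Add3,r2:2,r3:5
cycle 9: stall // r0:Add1,r1:Add3,r2:2,r3:5
cycle 10: CDB Add1=7; issue SUB r3<-Add1 // r0:7,r1:Add3,r2:2,r3:Add1
cycle 11: CDB Add2=-1 // r0:7,r1:Add3,r2:2,r3:Add1

STATUS = VALUE 2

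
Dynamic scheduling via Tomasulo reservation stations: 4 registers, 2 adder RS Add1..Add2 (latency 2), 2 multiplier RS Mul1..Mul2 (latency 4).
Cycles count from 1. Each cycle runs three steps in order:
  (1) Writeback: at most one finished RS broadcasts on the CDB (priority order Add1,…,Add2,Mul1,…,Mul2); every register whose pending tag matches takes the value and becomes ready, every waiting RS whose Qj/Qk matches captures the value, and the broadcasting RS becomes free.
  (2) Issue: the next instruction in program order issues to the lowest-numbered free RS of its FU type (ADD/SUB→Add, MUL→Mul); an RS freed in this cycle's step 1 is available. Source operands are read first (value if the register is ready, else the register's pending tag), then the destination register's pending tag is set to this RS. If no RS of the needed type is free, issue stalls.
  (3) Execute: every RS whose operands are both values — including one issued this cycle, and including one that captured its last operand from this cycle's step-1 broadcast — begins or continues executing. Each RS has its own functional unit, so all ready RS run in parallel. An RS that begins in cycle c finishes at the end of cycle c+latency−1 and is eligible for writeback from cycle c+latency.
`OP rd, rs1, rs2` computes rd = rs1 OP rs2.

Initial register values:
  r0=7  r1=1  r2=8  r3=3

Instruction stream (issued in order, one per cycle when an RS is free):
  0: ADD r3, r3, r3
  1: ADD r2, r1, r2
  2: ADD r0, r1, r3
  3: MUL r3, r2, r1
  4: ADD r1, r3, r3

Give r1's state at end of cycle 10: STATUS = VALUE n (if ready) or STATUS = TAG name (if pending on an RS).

STATUS = VALUE 18

  c1: issue ADD r3<-Add1  regs: r0:7,r1:1,r2:8,r3:Add1
  c2: issue ADD r2<-Add2  regs: r0:7,r1:1,r2:Add2,r3:Add1
  c3: CDB Add1=6; issue ADD r0<-Add1  regs: r0:Add1,r1:1,r2:Add2,r3:6
  c4: CDB Add2=9; issue MUL r3<-Mul1  regs: r0:Add1,r1:1,r2:9,r3:Mul1
  c5: CDB Add1=7; issue ADD r1<-Add1  regs: r0:7,r1:Add1,r2:9,r3:Mul1
  c6: -  regs: r0:7,r1:Add1,r2:9,r3:Mul1
  c7: -  regs: r0:7,r1:Add1,r2:9,r3:Mul1
  c8: CDB Mul1=9  regs: r0:7,r1:Add1,r2:9,r3:9
  c9: -  regs: r0:7,r1:Add1,r2:9,r3:9
  c10: CDB Add1=18  regs: r0:7,r1:18,r2:9,r3:9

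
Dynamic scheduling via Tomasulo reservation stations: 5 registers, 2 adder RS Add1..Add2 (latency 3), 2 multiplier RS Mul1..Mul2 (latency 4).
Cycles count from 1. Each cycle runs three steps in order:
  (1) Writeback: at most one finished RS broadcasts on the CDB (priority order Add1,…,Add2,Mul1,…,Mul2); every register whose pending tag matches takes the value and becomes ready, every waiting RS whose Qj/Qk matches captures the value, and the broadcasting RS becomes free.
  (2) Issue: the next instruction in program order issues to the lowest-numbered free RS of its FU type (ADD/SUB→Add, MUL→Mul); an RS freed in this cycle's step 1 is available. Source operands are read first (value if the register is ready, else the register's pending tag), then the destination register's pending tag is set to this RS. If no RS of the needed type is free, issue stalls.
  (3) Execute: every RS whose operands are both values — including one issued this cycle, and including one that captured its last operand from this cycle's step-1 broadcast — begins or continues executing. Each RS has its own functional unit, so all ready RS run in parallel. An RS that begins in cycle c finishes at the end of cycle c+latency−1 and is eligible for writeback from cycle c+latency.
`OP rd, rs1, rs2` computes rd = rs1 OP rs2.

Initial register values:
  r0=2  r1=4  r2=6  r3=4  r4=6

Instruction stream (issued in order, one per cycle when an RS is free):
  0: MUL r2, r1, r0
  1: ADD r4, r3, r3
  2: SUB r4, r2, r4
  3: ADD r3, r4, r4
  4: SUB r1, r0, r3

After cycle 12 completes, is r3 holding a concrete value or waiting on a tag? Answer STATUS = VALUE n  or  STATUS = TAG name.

STATUS = VALUE 0

  c1: issue MUL r2<-Mul1  regs: r0:2,r1:4,r2:Mul1,r3:4,r4:6
  c2: issue ADD r4<-Add1  regs: r0:2,r1:4,r2:Mul1,r3:4,r4:Add1
  c3: issue SUB r4<-Add2  regs: r0:2,r1:4,r2:Mul1,r3:4,r4:Add2
  c4: stall  regs: r0:2,r1:4,r2:Mul1,r3:4,r4:Add2
  c5: CDB Add1=8; issue ADD r3<-Add1  regs: r0:2,r1:4,r2:Mul1,r3:Add1,r4:Add2
  c6: CDB Mul1=8; stall  regs: r0:2,r1:4,r2:8,r3:Add1,r4:Add2
  c7: stall  regs: r0:2,r1:4,r2:8,r3:Add1,r4:Add2
  c8: stall  regs: r0:2,r1:4,r2:8,r3:Add1,r4:Add2
  c9: CDB Add2=0; issue SUB r1<-Add2  regs: r0:2,r1:Add2,r2:8,r3:Add1,r4:0
  c10: -  regs: r0:2,r1:Add2,r2:8,r3:Add1,r4:0
  c11: -  regs: r0:2,r1:Add2,r2:8,r3:Add1,r4:0
  c12: CDB Add1=0  regs: r0:2,r1:Add2,r2:8,r3:0,r4:0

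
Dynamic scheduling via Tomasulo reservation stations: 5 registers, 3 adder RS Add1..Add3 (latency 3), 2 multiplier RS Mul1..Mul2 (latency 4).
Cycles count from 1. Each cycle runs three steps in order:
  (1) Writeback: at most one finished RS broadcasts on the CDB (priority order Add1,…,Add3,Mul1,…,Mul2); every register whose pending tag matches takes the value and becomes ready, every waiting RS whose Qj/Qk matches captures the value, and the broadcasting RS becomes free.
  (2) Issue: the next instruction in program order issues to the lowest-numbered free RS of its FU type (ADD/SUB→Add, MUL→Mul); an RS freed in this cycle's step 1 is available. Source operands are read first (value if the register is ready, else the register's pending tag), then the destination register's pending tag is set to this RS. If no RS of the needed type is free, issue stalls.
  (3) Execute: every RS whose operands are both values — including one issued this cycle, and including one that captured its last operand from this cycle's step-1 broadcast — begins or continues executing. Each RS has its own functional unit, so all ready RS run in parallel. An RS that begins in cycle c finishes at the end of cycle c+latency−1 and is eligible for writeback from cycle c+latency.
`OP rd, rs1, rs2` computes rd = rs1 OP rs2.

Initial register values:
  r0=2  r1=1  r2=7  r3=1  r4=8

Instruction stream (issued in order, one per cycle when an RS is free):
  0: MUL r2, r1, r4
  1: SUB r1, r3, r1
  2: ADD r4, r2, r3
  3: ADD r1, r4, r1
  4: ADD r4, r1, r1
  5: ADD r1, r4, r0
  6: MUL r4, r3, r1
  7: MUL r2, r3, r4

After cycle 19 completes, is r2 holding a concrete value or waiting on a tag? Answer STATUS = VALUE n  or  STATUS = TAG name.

cycle 1: issue MUL r2<-Mul1 // r0:2,r1:1,r2:Mul1,r3:1,r4:8
cycle 2: issue SUB r1<-Add1 // r0:2,r1:Add1,r2:Mul1,r3:1,r4:8
cycle 3: issue ADD r4<-Add2 // r0:2,r1:Add1,r2:Mul1,r3:1,r4:Add2
cycle 4: issue ADD r1<-Add3 // r0:2,r1:Add3,r2:Mul1,r3:1,r4:Add2
cycle 5: CDB Add1=0; issue ADD r4<-Add1 // r0:2,r1:Add3,r2:Mul1,r3:1,r4:Add1
cycle 6: CDB Mul1=8; stall // r0:2,r1:Add3,r2:8,r3:1,r4:Add1
cycle 7: stall // r0:2,r1:Add3,r2:8,r3:1,r4:Add1
cycle 8: stall // r0:2,r1:Add3,r2:8,r3:1,r4:Add1
cycle 9: CDB Add2=9; issue ADD r1<-Add2 // r0:2,r1:Add2,r2:8,r3:1,r4:Add1
cycle 10: issue MUL r4<-Mul1 // r0:2,r1:Add2,r2:8,r3:1,r4:Mul1
cycle 11: issue MUL r2<-Mul2 // r0:2,r1:Add2,r2:Mul2,r3:1,r4:Mul1
cycle 12: CDB Add3=9 // r0:2,r1:Add2,r2:Mul2,r3:1,r4:Mul1
cycle 13: - // r0:2,r1:Add2,r2:Mul2,r3:1,r4:Mul1
cycle 14: - // r0:2,r1:Add2,r2:Mul2,r3:1,r4:Mul1
cycle 15: CDB Add1=18 // r0:2,r1:Add2,r2:Mul2,r3:1,r4:Mul1
cycle 16: - // r0:2,r1:Add2,r2:Mul2,r3:1,r4:Mul1
cycle 17: - // r0:2,r1:Add2,r2:Mul2,r3:1,r4:Mul1
cycle 18: CDB Add2=20 // r0:2,r1:20,r2:Mul2,r3:1,r4:Mul1
cycle 19: - // r0:2,r1:20,r2:Mul2,r3:1,r4:Mul1

STATUS = TAG Mul2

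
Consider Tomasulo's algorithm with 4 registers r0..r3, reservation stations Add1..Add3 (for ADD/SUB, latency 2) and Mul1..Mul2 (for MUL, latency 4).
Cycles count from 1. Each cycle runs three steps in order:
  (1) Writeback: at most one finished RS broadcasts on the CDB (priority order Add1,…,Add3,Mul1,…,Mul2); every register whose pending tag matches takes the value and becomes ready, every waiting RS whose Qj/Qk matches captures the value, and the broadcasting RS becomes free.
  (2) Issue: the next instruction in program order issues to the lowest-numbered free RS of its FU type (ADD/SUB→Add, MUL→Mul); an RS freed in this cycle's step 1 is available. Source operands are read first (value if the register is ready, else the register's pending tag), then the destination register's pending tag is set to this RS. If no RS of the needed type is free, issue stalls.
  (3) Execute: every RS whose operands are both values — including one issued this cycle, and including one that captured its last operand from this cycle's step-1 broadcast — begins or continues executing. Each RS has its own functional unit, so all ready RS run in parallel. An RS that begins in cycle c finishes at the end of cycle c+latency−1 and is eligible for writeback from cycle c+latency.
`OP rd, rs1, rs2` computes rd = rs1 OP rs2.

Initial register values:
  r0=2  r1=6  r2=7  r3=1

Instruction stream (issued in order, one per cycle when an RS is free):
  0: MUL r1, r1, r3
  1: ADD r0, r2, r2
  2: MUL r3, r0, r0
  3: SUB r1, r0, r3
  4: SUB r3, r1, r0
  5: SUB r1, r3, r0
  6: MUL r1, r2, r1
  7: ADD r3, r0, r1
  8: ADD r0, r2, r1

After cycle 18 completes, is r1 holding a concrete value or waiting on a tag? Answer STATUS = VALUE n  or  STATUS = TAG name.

STATUS = VALUE -1470

c1: issue MUL r1<-Mul1 | r0:2,r1:Mul1,r2:7,r3:1
c2: issue ADD r0<-Add1 | r0:Add1,r1:Mul1,r2:7,r3:1
c3: issue MUL r3<-Mul2 | r0:Add1,r1:Mul1,r2:7,r3:Mul2
c4: CDB Add1=14; issue SUB r1<-Add1 | r0:14,r1:Add1,r2:7,r3:Mul2
c5: CDB Mul1=6; issue SUB r3<-Add2 | r0:14,r1:Add1,r2:7,r3:Add2
c6: issue SUB r1<-Add3 | r0:14,r1:Add3,r2:7,r3:Add2
c7: issue MUL r1<-Mul1 | r0:14,r1:Mul1,r2:7,r3:Add2
c8: CDB Mul2=196; stall | r0:14,r1:Mul1,r2:7,r3:Add2
c9: stall | r0:14,r1:Mul1,r2:7,r3:Add2
c10: CDB Add1=-182; issue ADD r3<-Add1 | r0:14,r1:Mul1,r2:7,r3:Add1
c11: stall | r0:14,r1:Mul1,r2:7,r3:Add1
c12: CDB Add2=-196; issue ADD r0<-Add2 | r0:Add2,r1:Mul1,r2:7,r3:Add1
c13: - | r0:Add2,r1:Mul1,r2:7,r3:Add1
c14: CDB Add3=-210 | r0:Add2,r1:Mul1,r2:7,r3:Add1
c15: - | r0:Add2,r1:Mul1,r2:7,r3:Add1
c16: - | r0:Add2,r1:Mul1,r2:7,r3:Add1
c17: - | r0:Add2,r1:Mul1,r2:7,r3:Add1
c18: CDB Mul1=-1470 | r0:Add2,r1:-1470,r2:7,r3:Add1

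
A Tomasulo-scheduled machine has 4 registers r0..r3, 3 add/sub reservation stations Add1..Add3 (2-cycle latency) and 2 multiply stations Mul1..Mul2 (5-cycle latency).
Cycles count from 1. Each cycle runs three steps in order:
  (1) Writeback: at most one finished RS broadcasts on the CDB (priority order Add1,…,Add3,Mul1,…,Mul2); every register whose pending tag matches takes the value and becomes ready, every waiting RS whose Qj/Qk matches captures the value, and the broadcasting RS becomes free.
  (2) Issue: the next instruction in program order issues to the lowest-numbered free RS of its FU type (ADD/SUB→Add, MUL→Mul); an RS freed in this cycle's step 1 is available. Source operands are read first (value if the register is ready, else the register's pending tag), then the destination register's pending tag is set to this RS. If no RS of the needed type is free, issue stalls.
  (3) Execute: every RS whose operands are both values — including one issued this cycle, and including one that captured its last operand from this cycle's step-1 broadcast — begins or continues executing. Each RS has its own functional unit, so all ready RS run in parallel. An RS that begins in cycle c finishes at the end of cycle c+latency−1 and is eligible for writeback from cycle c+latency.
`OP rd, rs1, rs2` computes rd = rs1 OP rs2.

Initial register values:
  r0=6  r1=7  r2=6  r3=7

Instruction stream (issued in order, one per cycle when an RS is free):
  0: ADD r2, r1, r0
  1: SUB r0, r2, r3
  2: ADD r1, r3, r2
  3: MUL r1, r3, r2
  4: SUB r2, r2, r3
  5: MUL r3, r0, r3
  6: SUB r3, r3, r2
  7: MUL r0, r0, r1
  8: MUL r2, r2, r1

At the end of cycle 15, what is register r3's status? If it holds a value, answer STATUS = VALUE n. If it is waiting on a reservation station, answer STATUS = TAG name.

STATUS = VALUE 36

  c1: issue ADD r2<-Add1  regs: r0:6,r1:7,r2:Add1,r3:7
  c2: issue SUB r0<-Add2  regs: r0:Add2,r1:7,r2:Add1,r3:7
  c3: CDB Add1=13; issue ADD r1<-Add1  regs: r0:Add2,r1:Add1,r2:13,r3:7
  c4: issue MUL r1<-Mul1  regs: r0:Add2,r1:Mul1,r2:13,r3:7
  c5: CDB Add1=20; issue SUB r2<-Add1  regs: r0:Add2,r1:Mul1,r2:Add1,r3:7
  c6: CDB Add2=6; issue MUL r3<-Mul2  regs: r0:6,r1:Mul1,r2:Add1,r3:Mul2
  c7: CDB Add1=6; issue SUB r3<-Add1  regs: r0:6,r1:Mul1,r2:6,r3:Add1
  c8: stall  regs: r0:6,r1:Mul1,r2:6,r3:Add1
  c9: CDB Mul1=91; issue MUL r0<-Mul1  regs: r0:Mul1,r1:91,r2:6,r3:Add1
  c10: stall  regs: r0:Mul1,r1:91,r2:6,r3:Add1
  c11: CDB Mul2=42; issue MUL r2<-Mul2  regs: r0:Mul1,r1:91,r2:Mul2,r3:Add1
  c12: -  regs: r0:Mul1,r1:91,r2:Mul2,r3:Add1
  c13: CDB Add1=36  regs: r0:Mul1,r1:91,r2:Mul2,r3:36
  c14: CDB Mul1=546  regs: r0:546,r1:91,r2:Mul2,r3:36
  c15: -  regs: r0:546,r1:91,r2:Mul2,r3:36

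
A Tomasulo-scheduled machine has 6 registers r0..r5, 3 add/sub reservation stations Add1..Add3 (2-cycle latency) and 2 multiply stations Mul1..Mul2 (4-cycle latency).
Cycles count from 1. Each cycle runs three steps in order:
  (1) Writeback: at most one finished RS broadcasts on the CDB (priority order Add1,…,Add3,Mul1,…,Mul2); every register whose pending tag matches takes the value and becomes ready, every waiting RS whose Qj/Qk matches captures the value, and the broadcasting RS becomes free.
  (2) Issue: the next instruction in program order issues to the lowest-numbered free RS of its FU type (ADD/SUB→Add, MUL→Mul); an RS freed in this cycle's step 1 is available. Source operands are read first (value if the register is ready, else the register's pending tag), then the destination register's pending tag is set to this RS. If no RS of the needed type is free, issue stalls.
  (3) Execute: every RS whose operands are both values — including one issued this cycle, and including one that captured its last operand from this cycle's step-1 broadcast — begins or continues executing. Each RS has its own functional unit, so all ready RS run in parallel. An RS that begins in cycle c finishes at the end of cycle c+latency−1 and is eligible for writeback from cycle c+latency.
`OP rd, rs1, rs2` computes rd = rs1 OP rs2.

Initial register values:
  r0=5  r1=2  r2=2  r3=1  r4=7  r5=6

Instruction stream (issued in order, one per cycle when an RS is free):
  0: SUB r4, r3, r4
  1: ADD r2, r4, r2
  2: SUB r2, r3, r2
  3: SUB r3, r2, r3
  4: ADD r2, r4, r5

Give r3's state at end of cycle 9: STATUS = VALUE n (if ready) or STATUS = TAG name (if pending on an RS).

  c1: issue SUB r4<-Add1  regs: r0:5,r1:2,r2:2,r3:1,r4:Add1,r5:6
  c2: issue ADD r2<-Add2  regs: r0:5,r1:2,r2:Add2,r3:1,r4:Add1,r5:6
  c3: CDB Add1=-6; issue SUB r2<-Add1  regs: r0:5,r1:2,r2:Add1,r3:1,r4:-6,r5:6
  c4: issue SUB r3<-Add3  regs: r0:5,r1:2,r2:Add1,r3:Add3,r4:-6,r5:6
  c5: CDB Add2=-4; issue ADD r2<-Add2  regs: r0:5,r1:2,r2:Add2,r3:Add3,r4:-6,r5:6
  c6: -  regs: r0:5,r1:2,r2:Add2,r3:Add3,r4:-6,r5:6
  c7: CDB Add1=5  regs: r0:5,r1:2,r2:Add2,r3:Add3,r4:-6,r5:6
  c8: CDB Add2=0  regs: r0:5,r1:2,r2:0,r3:Add3,r4:-6,r5:6
  c9: CDB Add3=4  regs: r0:5,r1:2,r2:0,r3:4,r4:-6,r5:6

STATUS = VALUE 4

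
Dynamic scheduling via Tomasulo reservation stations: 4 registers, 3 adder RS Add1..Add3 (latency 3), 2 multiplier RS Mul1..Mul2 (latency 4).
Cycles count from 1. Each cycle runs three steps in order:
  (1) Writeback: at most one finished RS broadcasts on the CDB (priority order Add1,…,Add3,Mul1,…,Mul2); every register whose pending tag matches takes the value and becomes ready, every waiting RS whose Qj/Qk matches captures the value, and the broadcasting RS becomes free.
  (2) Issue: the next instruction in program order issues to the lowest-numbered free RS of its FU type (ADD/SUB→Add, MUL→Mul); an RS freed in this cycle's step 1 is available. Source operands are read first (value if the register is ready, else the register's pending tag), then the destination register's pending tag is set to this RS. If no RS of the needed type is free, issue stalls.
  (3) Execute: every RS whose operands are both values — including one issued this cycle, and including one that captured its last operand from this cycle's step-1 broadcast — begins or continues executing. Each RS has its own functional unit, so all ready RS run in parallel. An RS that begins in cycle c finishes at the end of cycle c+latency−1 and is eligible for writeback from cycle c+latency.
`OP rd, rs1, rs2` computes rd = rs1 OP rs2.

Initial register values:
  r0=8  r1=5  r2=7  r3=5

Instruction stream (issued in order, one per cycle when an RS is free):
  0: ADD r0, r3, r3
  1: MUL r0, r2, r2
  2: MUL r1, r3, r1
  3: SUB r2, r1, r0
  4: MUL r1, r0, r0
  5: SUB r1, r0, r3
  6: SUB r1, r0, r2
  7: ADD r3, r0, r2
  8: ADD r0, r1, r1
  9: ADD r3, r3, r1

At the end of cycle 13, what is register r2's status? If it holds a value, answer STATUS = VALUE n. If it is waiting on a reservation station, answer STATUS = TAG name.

STATUS = VALUE -24

  c1: issue ADD r0<-Add1  regs: r0:Add1,r1:5,r2:7,r3:5
  c2: issue MUL r0<-Mul1  regs: r0:Mul1,r1:5,r2:7,r3:5
  c3: issue MUL r1<-Mul2  regs: r0:Mul1,r1:Mul2,r2:7,r3:5
  c4: CDB Add1=10; issue SUB r2<-Add1  regs: r0:Mul1,r1:Mul2,r2:Add1,r3:5
  c5: stall  regs: r0:Mul1,r1:Mul2,r2:Add1,r3:5
  c6: CDB Mul1=49; issue MUL r1<-Mul1  regs: r0:49,r1:Mul1,r2:Add1,r3:5
  c7: CDB Mul2=25; issue SUB r1<-Add2  regs: r0:49,r1:Add2,r2:Add1,r3:5
  c8: issue SUB r1<-Add3  regs: r0:49,r1:Add3,r2:Add1,r3:5
  c9: stall  regs: r0:49,r1:Add3,r2:Add1,r3:5
  c10: CDB Add1=-24; issue ADD r3<-Add1  regs: r0:49,r1:Add3,r2:-24,r3:Add1
  c11: CDB Add2=44; issue ADD r0<-Add2  regs: r0:Add2,r1:Add3,r2:-24,r3:Add1
  c12: CDB Mul1=2401; stall  regs: r0:Add2,r1:Add3,r2:-24,r3:Add1
  c13: CDB Add1=25; issue ADD r3<-Add1  regs: r0:Add2,r1:Add3,r2:-24,r3:Add1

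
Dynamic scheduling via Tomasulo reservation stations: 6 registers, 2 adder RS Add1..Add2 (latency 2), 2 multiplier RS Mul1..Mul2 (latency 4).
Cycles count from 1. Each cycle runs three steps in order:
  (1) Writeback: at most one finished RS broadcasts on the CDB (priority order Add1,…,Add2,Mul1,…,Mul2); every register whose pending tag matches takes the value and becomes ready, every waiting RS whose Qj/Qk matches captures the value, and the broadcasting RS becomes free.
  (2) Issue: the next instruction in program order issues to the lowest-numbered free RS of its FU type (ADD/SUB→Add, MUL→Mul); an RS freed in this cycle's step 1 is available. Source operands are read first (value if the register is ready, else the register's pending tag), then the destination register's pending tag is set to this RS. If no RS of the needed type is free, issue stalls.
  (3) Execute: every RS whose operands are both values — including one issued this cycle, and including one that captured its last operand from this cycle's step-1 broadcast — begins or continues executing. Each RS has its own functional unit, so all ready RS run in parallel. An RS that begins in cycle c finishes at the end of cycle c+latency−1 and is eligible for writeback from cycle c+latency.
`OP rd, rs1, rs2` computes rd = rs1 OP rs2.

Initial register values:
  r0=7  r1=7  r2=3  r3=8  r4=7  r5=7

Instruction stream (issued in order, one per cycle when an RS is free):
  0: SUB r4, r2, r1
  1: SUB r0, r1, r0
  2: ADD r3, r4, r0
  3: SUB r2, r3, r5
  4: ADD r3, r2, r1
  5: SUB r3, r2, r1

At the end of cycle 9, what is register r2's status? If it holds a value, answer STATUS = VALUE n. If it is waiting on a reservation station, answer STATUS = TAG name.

STATUS = VALUE -11

cycle 1: issue SUB r4<-Add1 // r0:7,r1:7,r2:3,r3:8,r4:Add1,r5:7
cycle 2: issue SUB r0<-Add2 // r0:Add2,r1:7,r2:3,r3:8,r4:Add1,r5:7
cycle 3: CDB Add1=-4; issue ADD r3<-Add1 // r0:Add2,r1:7,r2:3,r3:Add1,r4:-4,r5:7
cycle 4: CDB Add2=0; issue SUB r2<-Add2 // r0:0,r1:7,r2:Add2,r3:Add1,r4:-4,r5:7
cycle 5: stall // r0:0,r1:7,r2:Add2,r3:Add1,r4:-4,r5:7
cycle 6: CDB Add1=-4; issue ADD r3<-Add1 // r0:0,r1:7,r2:Add2,r3:Add1,r4:-4,r5:7
cycle 7: stall // r0:0,r1:7,r2:Add2,r3:Add1,r4:-4,r5:7
cycle 8: CDB Add2=-11; issue SUB r3<-Add2 // r0:0,r1:7,r2:-11,r3:Add2,r4:-4,r5:7
cycle 9: - // r0:0,r1:7,r2:-11,r3:Add2,r4:-4,r5:7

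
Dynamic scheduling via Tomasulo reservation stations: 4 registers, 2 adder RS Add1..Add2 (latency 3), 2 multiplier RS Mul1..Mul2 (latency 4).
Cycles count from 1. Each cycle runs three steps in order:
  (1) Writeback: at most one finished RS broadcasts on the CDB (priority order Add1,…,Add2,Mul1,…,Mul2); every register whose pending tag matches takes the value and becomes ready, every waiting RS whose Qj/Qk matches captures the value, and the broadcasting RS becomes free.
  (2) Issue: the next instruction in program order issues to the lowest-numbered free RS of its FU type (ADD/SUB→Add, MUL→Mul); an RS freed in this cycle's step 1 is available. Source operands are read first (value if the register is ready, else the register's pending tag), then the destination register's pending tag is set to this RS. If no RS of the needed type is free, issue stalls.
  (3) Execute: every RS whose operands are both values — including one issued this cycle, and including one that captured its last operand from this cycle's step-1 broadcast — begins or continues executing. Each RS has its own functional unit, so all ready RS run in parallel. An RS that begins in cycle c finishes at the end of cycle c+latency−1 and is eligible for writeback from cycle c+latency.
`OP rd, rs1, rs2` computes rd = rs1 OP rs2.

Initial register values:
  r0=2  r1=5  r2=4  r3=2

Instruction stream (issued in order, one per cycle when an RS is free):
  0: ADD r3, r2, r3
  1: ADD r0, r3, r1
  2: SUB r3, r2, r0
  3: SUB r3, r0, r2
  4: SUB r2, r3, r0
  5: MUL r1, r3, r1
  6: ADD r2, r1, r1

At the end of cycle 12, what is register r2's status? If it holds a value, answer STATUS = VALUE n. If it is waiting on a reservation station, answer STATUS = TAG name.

cycle 1: issue ADD r3<-Add1 // r0:2,r1:5,r2:4,r3:Add1
cycle 2: issue ADD r0<-Add2 // r0:Add2,r1:5,r2:4,r3:Add1
cycle 3: stall // r0:Add2,r1:5,r2:4,r3:Add1
cycle 4: CDB Add1=6; issue SUB r3<-Add1 // r0:Add2,r1:5,r2:4,r3:Add1
cycle 5: stall // r0:Add2,r1:5,r2:4,r3:Add1
cycle 6: stall // r0:Add2,r1:5,r2:4,r3:Add1
cycle 7: CDB Add2=11; issue SUB r3<-Add2 // r0:11,r1:5,r2:4,r3:Add2
cycle 8: stall // r0:11,r1:5,r2:4,r3:Add2
cycle 9: stall // r0:11,r1:5,r2:4,r3:Add2
cycle 10: CDB Add1=-7; issue SUB r2<-Add1 // r0:11,r1:5,r2:Add1,r3:Add2
cycle 11: CDB Add2=7; issue MUL r1<-Mul1 // r0:11,r1:Mul1,r2:Add1,r3:7
cycle 12: issue ADD r2<-Add2 // r0:11,r1:Mul1,r2:Add2,r3:7

STATUS = TAG Add2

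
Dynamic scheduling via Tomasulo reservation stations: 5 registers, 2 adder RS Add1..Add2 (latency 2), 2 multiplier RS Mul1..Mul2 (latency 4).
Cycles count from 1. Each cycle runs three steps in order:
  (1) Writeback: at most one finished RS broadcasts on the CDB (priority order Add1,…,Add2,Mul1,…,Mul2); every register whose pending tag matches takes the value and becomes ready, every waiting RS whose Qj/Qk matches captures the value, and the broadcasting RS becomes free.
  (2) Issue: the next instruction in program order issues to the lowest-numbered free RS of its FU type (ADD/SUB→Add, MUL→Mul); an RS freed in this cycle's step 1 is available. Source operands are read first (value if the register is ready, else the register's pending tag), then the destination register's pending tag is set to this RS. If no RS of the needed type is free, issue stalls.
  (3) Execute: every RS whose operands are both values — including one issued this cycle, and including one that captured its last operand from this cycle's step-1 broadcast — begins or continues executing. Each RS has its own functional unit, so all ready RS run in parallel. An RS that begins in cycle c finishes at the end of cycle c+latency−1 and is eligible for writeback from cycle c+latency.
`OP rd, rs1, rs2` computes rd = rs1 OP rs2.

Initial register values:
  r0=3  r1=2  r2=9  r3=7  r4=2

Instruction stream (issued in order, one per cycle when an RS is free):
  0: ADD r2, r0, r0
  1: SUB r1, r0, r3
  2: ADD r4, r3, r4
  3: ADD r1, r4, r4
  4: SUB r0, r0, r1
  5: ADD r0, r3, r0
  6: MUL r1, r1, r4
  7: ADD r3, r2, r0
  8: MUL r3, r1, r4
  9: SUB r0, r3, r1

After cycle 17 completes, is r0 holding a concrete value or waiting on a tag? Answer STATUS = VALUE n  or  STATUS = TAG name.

STATUS = TAG Add2

c1: issue ADD r2<-Add1 | r0:3,r1:2,r2:Add1,r3:7,r4:2
c2: issue SUB r1<-Add2 | r0:3,r1:Add2,r2:Add1,r3:7,r4:2
c3: CDB Add1=6; issue ADD r4<-Add1 | r0:3,r1:Add2,r2:6,r3:7,r4:Add1
c4: CDB Add2=-4; issue ADD r1<-Add2 | r0:3,r1:Add2,r2:6,r3:7,r4:Add1
c5: CDB Add1=9; issue SUB r0<-Add1 | r0:Add1,r1:Add2,r2:6,r3:7,r4:9
c6: stall | r0:Add1,r1:Add2,r2:6,r3:7,r4:9
c7: CDB Add2=18; issue ADD r0<-Add2 | r0:Add2,r1:18,r2:6,r3:7,r4:9
c8: issue MUL r1<-Mul1 | r0:Add2,r1:Mul1,r2:6,r3:7,r4:9
c9: CDB Add1=-15; issue ADD r3<-Add1 | r0:Add2,r1:Mul1,r2:6,r3:Add1,r4:9
c10: issue MUL r3<-Mul2 | r0:Add2,r1:Mul1,r2:6,r3:Mul2,r4:9
c11: CDB Add2=-8; issue SUB r0<-Add2 | r0:Add2,r1:Mul1,r2:6,r3:Mul2,r4:9
c12: CDB Mul1=162 | r0:Add2,r1:162,r2:6,r3:Mul2,r4:9
c13: CDB Add1=-2 | r0:Add2,r1:162,r2:6,r3:Mul2,r4:9
c14: - | r0:Add2,r1:162,r2:6,r3:Mul2,r4:9
c15: - | r0:Add2,r1:162,r2:6,r3:Mul2,r4:9
c16: CDB Mul2=1458 | r0:Add2,r1:162,r2:6,r3:1458,r4:9
c17: - | r0:Add2,r1:162,r2:6,r3:1458,r4:9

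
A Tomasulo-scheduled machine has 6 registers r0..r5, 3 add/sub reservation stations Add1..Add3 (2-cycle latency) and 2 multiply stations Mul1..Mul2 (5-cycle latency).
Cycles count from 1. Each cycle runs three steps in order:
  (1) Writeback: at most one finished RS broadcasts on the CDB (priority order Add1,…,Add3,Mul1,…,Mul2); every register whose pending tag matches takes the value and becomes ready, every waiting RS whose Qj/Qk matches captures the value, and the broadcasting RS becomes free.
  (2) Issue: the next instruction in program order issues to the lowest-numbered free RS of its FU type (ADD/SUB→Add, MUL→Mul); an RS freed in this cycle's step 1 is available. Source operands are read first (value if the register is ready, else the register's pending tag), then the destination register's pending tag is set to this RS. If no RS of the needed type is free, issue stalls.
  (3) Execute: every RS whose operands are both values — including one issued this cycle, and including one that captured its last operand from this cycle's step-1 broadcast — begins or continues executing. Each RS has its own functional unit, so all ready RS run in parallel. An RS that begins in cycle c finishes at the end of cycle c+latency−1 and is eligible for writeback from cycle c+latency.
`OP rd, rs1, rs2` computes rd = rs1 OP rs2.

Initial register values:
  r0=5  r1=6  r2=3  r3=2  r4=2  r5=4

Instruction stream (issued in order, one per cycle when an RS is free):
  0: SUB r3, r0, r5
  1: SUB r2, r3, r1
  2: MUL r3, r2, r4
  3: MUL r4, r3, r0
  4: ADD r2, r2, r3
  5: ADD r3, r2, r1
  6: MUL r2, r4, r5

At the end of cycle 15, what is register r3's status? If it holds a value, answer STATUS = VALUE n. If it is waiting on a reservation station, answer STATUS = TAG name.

cycle 1: issue SUB r3<-Add1 // r0:5,r1:6,r2:3,r3:Add1,r4:2,r5:4
cycle 2: issue SUB r2<-Add2 // r0:5,r1:6,r2:Add2,r3:Add1,r4:2,r5:4
cycle 3: CDB Add1=1; issue MUL r3<-Mul1 // r0:5,r1:6,r2:Add2,r3:Mul1,r4:2,r5:4
cycle 4: issue MUL r4<-Mul2 // r0:5,r1:6,r2:Add2,r3:Mul1,r4:Mul2,r5:4
cycle 5: CDB Add2=-5; issue ADD r2<-Add1 // r0:5,r1:6,r2:Add1,r3:Mul1,r4:Mul2,r5:4
cycle 6: issue ADD r3<-Add2 // r0:5,r1:6,r2:Add1,r3:Add2,r4:Mul2,r5:4
cycle 7: stall // r0:5,r1:6,r2:Add1,r3:Add2,r4:Mul2,r5:4
cycle 8: stall // r0:5,r1:6,r2:Add1,r3:Add2,r4:Mul2,r5:4
cycle 9: stall // r0:5,r1:6,r2:Add1,r3:Add2,r4:Mul2,r5:4
cycle 10: CDB Mul1=-10; issue MUL r2<-Mul1 // r0:5,r1:6,r2:Mul1,r3:Add2,r4:Mul2,r5:4
cycle 11: - // r0:5,r1:6,r2:Mul1,r3:Add2,r4:Mul2,r5:4
cycle 12: CDB Add1=-15 // r0:5,r1:6,r2:Mul1,r3:Add2,r4:Mul2,r5:4
cycle 13: - // r0:5,r1:6,r2:Mul1,r3:Add2,r4:Mul2,r5:4
cycle 14: CDB Add2=-9 // r0:5,r1:6,r2:Mul1,r3:-9,r4:Mul2,r5:4
cycle 15: CDB Mul2=-50 // r0:5,r1:6,r2:Mul1,r3:-9,r4:-50,r5:4

STATUS = VALUE -9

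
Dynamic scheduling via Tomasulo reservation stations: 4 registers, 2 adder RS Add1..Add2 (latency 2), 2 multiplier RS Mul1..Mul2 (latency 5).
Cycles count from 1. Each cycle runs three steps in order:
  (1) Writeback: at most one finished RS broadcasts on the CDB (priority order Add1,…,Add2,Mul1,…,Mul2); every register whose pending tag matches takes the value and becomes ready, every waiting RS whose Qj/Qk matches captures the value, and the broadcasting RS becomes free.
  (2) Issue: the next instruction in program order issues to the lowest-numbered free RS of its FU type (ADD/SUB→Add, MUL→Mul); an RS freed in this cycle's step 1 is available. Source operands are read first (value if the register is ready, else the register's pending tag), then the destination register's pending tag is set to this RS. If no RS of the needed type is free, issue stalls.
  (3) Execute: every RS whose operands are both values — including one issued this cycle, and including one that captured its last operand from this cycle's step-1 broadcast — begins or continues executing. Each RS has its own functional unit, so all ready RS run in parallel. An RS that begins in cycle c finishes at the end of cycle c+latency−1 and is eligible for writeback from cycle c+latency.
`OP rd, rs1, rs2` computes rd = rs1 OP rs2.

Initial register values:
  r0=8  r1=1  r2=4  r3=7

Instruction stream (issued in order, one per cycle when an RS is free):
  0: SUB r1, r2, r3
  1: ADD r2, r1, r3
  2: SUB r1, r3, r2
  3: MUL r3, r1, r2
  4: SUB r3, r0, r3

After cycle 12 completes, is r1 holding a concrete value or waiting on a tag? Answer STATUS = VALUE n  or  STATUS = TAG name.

  c1: issue SUB r1<-Add1  regs: r0:8,r1:Add1,r2:4,r3:7
  c2: issue ADD r2<-Add2  regs: r0:8,r1:Add1,r2:Add2,r3:7
  c3: CDB Add1=-3; issue SUB r1<-Add1  regs: r0:8,r1:Add1,r2:Add2,r3:7
  c4: issue MUL r3<-Mul1  regs: r0:8,r1:Add1,r2:Add2,r3:Mul1
  c5: CDB Add2=4; issue SUB r3<-Add2  regs: r0:8,r1:Add1,r2:4,r3:Add2
  c6: -  regs: r0:8,r1:Add1,r2:4,r3:Add2
  c7: CDB Add1=3  regs: r0:8,r1:3,r2:4,r3:Add2
  c8: -  regs: r0:8,r1:3,r2:4,r3:Add2
  c9: -  regs: r0:8,r1:3,r2:4,r3:Add2
  c10: -  regs: r0:8,r1:3,r2:4,r3:Add2
  c11: -  regs: r0:8,r1:3,r2:4,r3:Add2
  c12: CDB Mul1=12  regs: r0:8,r1:3,r2:4,r3:Add2

STATUS = VALUE 3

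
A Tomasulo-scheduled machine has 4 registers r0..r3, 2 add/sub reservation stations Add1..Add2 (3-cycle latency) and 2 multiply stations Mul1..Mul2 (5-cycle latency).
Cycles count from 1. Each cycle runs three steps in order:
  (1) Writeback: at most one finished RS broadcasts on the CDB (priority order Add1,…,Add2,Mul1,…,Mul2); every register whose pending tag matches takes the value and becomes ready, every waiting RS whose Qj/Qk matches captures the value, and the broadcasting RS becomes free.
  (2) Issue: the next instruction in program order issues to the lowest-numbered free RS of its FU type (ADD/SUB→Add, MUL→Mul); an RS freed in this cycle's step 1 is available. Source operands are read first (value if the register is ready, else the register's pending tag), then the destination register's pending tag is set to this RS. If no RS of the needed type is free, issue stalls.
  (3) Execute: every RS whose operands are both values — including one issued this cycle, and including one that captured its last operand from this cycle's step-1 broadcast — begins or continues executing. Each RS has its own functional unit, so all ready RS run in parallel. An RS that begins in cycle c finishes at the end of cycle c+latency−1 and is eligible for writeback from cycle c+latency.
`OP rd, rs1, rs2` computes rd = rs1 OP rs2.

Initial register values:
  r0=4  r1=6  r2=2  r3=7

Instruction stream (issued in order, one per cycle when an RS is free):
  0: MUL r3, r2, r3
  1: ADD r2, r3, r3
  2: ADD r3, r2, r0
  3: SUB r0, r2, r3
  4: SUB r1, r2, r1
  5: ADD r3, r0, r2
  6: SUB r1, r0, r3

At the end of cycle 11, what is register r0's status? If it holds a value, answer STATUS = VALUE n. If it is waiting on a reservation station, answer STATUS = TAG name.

  c1: issue MUL r3<-Mul1  regs: r0:4,r1:6,r2:2,r3:Mul1
  c2: issue ADD r2<-Add1  regs: r0:4,r1:6,r2:Add1,r3:Mul1
  c3: issue ADD r3<-Add2  regs: r0:4,r1:6,r2:Add1,r3:Add2
  c4: stall  regs: r0:4,r1:6,r2:Add1,r3:Add2
  c5: stall  regs: r0:4,r1:6,r2:Add1,r3:Add2
  c6: CDB Mul1=14; stall  regs: r0:4,r1:6,r2:Add1,r3:Add2
  c7: stall  regs: r0:4,r1:6,r2:Add1,r3:Add2
  c8: stall  regs: r0:4,r1:6,r2:Add1,r3:Add2
  c9: CDB Add1=28; issue SUB r0<-Add1  regs: r0:Add1,r1:6,r2:28,r3:Add2
  c10: stall  regs: r0:Add1,r1:6,r2:28,r3:Add2
  c11: stall  regs: r0:Add1,r1:6,r2:28,r3:Add2

STATUS = TAG Add1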